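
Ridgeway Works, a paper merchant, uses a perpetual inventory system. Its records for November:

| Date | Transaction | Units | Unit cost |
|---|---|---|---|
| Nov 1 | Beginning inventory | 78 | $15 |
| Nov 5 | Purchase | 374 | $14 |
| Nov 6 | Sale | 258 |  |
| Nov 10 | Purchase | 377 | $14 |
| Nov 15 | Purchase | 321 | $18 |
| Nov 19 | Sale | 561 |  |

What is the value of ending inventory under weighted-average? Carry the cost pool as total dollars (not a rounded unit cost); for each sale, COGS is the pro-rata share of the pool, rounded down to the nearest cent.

Ending inventory = $5,122.89

After Nov 1: 78 on hand, pool $1,170.00 (≈ $15.0000 each)
After Nov 5: 452 on hand, pool $6,406.00 (≈ $14.1726 each)
Nov 6, sell 258: 258/452 × $6,406.00 → $3,656.52
After Nov 10: 571 on hand, pool $8,027.48 (≈ $14.0586 each)
After Nov 15: 892 on hand, pool $13,805.48 (≈ $15.4770 each)
Nov 19, sell 561: 561/892 × $13,805.48 → $8,682.59
Total COGS = $3,656.52 + $8,682.59 = $12,339.11
Ending inventory (cost pool remaining) = $5,122.89
Check: goods available $17,462.00 = COGS $12,339.11 + ending $5,122.89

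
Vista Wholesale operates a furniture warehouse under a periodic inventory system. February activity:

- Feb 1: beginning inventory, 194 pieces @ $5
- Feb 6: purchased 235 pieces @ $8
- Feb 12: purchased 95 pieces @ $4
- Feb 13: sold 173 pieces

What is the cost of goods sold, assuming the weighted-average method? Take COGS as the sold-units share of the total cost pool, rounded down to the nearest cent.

COGS = $1,066.39

Feb 13, sell 173: 173/524 × $3,230.00 → $1,066.39
Ending inventory (cost pool remaining) = $2,163.61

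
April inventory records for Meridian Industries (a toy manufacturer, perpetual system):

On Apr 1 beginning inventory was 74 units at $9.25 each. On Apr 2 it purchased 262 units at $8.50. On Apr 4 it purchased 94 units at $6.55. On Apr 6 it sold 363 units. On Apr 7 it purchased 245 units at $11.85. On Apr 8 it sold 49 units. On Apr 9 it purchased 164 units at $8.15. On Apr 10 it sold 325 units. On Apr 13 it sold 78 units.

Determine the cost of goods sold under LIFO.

COGS = $7,545.05

Apr 6, 363 sold [LIFO — newest first]: 94 @ $6.55 + 262 @ $8.50 + 7 @ $9.25 = $2,907.45
Apr 8, 49 sold [LIFO — newest first]: 49 @ $11.85 = $580.65
Apr 10, 325 sold [LIFO — newest first]: 164 @ $8.15 + 161 @ $11.85 = $3,244.45
Apr 13, 78 sold [LIFO — newest first]: 35 @ $11.85 + 43 @ $9.25 = $812.50
Total COGS = $2,907.45 + $580.65 + $3,244.45 + $812.50 = $7,545.05
Ending inventory: 24 @ $9.25 = $222.00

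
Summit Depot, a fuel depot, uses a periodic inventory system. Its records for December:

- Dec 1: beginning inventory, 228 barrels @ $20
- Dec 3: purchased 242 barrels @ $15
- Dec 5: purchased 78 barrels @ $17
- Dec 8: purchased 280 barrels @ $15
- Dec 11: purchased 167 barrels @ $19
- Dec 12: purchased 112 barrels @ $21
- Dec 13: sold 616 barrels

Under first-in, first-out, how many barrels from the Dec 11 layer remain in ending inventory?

Dec 13, 616 sold [FIFO — oldest first]: 228 @ $20 + 242 @ $15 + 78 @ $17 + 68 @ $15 = $10,536
Ending inventory: 212 @ $15 + 167 @ $19 + 112 @ $21 = $8,705

167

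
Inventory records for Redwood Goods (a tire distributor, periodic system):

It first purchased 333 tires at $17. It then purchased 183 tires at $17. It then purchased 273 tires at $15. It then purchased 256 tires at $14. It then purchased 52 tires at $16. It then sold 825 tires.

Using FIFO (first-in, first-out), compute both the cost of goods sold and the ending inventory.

COGS = $13,371; ending inventory = $3,912

Sale 1 (825) [FIFO — oldest first]: 333 @ $17 + 183 @ $17 + 273 @ $15 + 36 @ $14 = $13,371
Ending inventory: 220 @ $14 + 52 @ $16 = $3,912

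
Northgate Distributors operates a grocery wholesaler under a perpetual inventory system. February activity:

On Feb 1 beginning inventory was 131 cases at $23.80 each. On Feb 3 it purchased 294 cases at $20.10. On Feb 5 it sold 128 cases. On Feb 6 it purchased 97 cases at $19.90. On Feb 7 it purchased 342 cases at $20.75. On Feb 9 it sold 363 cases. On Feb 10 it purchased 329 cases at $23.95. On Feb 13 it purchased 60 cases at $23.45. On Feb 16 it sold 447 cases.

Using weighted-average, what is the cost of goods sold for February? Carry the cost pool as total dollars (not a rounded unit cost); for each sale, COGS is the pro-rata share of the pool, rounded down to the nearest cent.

COGS = $20,288.87

After Feb 1: 131 on hand, pool $3,117.80 (≈ $23.8000 each)
After Feb 3: 425 on hand, pool $9,027.20 (≈ $21.2405 each)
Feb 5, sell 128: 128/425 × $9,027.20 → $2,718.78
After Feb 6: 394 on hand, pool $8,238.72 (≈ $20.9105 each)
After Feb 7: 736 on hand, pool $15,335.22 (≈ $20.8359 each)
Feb 9, sell 363: 363/736 × $15,335.22 → $7,563.43
After Feb 10: 702 on hand, pool $15,651.34 (≈ $22.2954 each)
After Feb 13: 762 on hand, pool $17,058.34 (≈ $22.3863 each)
Feb 16, sell 447: 447/762 × $17,058.34 → $10,006.66
Total COGS = $2,718.78 + $7,563.43 + $10,006.66 = $20,288.87
Ending inventory (cost pool remaining) = $7,051.68
Check: goods available $27,340.55 = COGS $20,288.87 + ending $7,051.68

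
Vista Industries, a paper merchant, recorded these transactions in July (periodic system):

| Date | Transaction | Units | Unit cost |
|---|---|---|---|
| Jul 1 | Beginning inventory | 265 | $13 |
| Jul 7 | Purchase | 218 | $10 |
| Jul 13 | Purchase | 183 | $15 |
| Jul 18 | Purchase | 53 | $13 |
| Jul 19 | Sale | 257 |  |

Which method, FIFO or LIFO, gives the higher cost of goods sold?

LIFO

FIFO COGS: 257 @ $13 = $3,341
LIFO COGS: 53 @ $13 + 183 @ $15 + 21 @ $10 = $3,644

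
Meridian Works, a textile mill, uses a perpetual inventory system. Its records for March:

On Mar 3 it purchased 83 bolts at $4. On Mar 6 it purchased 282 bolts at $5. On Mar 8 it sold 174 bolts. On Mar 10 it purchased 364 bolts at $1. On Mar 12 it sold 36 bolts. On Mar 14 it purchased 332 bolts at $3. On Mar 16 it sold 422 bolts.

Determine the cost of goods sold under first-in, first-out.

Mar 8, 174 sold [FIFO — oldest first]: 83 @ $4 + 91 @ $5 = $787
Mar 12, 36 sold [FIFO — oldest first]: 36 @ $5 = $180
Mar 16, 422 sold [FIFO — oldest first]: 155 @ $5 + 267 @ $1 = $1,042
Total COGS = $787 + $180 + $1,042 = $2,009
Ending inventory: 97 @ $1 + 332 @ $3 = $1,093

COGS = $2,009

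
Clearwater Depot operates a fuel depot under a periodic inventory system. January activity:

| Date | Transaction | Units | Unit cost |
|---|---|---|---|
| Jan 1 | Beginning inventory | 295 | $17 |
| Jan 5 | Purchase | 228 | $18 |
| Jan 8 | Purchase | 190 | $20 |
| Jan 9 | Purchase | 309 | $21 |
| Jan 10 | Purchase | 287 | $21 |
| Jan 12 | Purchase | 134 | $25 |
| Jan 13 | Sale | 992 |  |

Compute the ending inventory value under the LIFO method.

Jan 13, 992 sold [LIFO — newest first]: 134 @ $25 + 287 @ $21 + 309 @ $21 + 190 @ $20 + 72 @ $18 = $20,962
Ending inventory: 295 @ $17 + 156 @ $18 = $7,823

Ending inventory = $7,823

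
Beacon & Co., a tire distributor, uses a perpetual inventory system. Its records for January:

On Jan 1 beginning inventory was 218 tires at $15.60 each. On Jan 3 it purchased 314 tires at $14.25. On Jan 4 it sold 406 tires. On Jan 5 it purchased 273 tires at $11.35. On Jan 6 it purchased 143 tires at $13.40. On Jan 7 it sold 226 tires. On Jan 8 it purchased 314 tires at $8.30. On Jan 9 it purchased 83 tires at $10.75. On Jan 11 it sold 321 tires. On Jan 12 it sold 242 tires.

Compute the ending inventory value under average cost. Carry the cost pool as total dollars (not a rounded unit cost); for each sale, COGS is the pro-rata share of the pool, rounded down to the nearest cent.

Ending inventory = $1,579.88

After Jan 1: 218 on hand, pool $3,400.80 (≈ $15.6000 each)
After Jan 3: 532 on hand, pool $7,875.30 (≈ $14.8032 each)
Jan 4, sell 406: 406/532 × $7,875.30 → $6,010.09
After Jan 5: 399 on hand, pool $4,963.76 (≈ $12.4405 each)
After Jan 6: 542 on hand, pool $6,879.96 (≈ $12.6937 each)
Jan 7, sell 226: 226/542 × $6,879.96 → $2,868.76
After Jan 8: 630 on hand, pool $6,617.40 (≈ $10.5038 each)
After Jan 9: 713 on hand, pool $7,509.65 (≈ $10.5325 each)
Jan 11, sell 321: 321/713 × $7,509.65 → $3,380.92
Jan 12, sell 242: 242/392 × $4,128.73 → $2,548.85
Total COGS = $6,010.09 + $2,868.76 + $3,380.92 + $2,548.85 = $14,808.62
Ending inventory (cost pool remaining) = $1,579.88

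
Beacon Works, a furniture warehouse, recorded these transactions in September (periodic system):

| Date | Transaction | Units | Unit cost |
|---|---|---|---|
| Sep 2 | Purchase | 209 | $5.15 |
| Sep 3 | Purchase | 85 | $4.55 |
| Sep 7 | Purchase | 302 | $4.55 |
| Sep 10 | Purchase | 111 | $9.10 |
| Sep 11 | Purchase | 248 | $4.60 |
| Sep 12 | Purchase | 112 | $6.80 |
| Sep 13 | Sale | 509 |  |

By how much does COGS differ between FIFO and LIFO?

$644.05

FIFO COGS: 209 @ $5.15 + 85 @ $4.55 + 215 @ $4.55 = $2,441.35
LIFO COGS: 112 @ $6.80 + 248 @ $4.60 + 111 @ $9.10 + 38 @ $4.55 = $3,085.40
Difference = |$2,441.35 − $3,085.40| = $644.05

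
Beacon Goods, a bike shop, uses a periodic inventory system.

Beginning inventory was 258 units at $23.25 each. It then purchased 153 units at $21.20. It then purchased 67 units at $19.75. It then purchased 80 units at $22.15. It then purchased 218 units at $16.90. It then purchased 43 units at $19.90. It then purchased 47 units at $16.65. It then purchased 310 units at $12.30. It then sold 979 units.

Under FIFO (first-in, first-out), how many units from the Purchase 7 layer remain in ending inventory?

197

Sale 1 (979) [FIFO — oldest first]: 258 @ $23.25 + 153 @ $21.20 + 67 @ $19.75 + 80 @ $22.15 + 218 @ $16.90 + 43 @ $19.90 + 47 @ $16.65 + 113 @ $12.30 = $19,049.70
Ending inventory: 197 @ $12.30 = $2,423.10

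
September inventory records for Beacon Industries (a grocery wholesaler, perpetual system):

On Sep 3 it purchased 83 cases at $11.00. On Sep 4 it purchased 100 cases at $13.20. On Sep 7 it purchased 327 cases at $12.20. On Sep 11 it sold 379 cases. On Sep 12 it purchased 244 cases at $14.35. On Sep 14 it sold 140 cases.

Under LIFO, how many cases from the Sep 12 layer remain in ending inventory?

104

Sep 11, 379 sold [LIFO — newest first]: 327 @ $12.20 + 52 @ $13.20 = $4,675.80
Sep 14, 140 sold [LIFO — newest first]: 140 @ $14.35 = $2,009.00
Total COGS = $4,675.80 + $2,009.00 = $6,684.80
Ending inventory: 83 @ $11.00 + 48 @ $13.20 + 104 @ $14.35 = $3,039.00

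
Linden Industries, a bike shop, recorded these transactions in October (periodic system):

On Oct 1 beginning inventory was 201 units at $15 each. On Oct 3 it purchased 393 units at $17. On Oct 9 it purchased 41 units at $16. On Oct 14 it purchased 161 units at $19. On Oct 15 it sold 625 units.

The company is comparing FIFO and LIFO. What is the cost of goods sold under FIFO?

FIFO COGS: 201 @ $15 + 393 @ $17 + 31 @ $16 = $10,192
LIFO COGS: 161 @ $19 + 41 @ $16 + 393 @ $17 + 30 @ $15 = $10,846

COGS = $10,192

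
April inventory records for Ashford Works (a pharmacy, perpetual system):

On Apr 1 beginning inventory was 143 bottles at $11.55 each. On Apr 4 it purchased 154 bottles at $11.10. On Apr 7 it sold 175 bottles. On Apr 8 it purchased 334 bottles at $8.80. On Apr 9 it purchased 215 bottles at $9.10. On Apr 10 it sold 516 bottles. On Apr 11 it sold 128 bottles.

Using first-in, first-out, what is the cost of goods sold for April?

Apr 7, 175 sold [FIFO — oldest first]: 143 @ $11.55 + 32 @ $11.10 = $2,006.85
Apr 10, 516 sold [FIFO — oldest first]: 122 @ $11.10 + 334 @ $8.80 + 60 @ $9.10 = $4,839.40
Apr 11, 128 sold [FIFO — oldest first]: 128 @ $9.10 = $1,164.80
Total COGS = $2,006.85 + $4,839.40 + $1,164.80 = $8,011.05
Ending inventory: 27 @ $9.10 = $245.70

COGS = $8,011.05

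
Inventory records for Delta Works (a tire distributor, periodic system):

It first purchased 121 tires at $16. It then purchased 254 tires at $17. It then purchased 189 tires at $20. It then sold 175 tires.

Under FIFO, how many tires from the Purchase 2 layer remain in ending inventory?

200

Sale 1 (175) [FIFO — oldest first]: 121 @ $16 + 54 @ $17 = $2,854
Ending inventory: 200 @ $17 + 189 @ $20 = $7,180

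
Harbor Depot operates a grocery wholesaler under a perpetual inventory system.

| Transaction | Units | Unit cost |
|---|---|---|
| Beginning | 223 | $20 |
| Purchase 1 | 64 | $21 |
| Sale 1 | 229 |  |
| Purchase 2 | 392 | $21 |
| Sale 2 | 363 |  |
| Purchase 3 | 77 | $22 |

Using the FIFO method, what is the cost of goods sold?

Sale 1 (229) [FIFO — oldest first]: 223 @ $20 + 6 @ $21 = $4,586
Sale 2 (363) [FIFO — oldest first]: 58 @ $21 + 305 @ $21 = $7,623
Total COGS = $4,586 + $7,623 = $12,209
Ending inventory: 87 @ $21 + 77 @ $22 = $3,521

COGS = $12,209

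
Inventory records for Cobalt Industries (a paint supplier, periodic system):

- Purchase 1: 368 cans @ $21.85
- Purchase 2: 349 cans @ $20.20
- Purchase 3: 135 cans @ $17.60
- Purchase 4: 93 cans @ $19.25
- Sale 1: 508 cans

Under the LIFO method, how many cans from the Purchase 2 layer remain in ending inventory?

69

Sale 1 (508) [LIFO — newest first]: 93 @ $19.25 + 135 @ $17.60 + 280 @ $20.20 = $9,822.25
Ending inventory: 368 @ $21.85 + 69 @ $20.20 = $9,434.60
Check: goods available $19,256.85 = COGS $9,822.25 + ending $9,434.60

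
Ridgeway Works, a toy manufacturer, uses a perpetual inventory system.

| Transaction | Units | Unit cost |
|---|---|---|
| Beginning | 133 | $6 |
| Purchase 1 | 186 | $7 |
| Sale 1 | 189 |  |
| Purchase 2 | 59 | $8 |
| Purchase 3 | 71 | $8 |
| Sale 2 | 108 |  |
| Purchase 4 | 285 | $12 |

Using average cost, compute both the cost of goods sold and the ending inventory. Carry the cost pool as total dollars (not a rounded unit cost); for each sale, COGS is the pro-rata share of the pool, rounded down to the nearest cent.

After Beginning: 133 on hand, pool $798.00 (≈ $6.0000 each)
After Purchase 1: 319 on hand, pool $2,100.00 (≈ $6.5831 each)
Sale 1, sell 189: 189/319 × $2,100.00 → $1,244.20
After Purchase 2: 189 on hand, pool $1,327.80 (≈ $7.0254 each)
After Purchase 3: 260 on hand, pool $1,895.80 (≈ $7.2915 each)
Sale 2, sell 108: 108/260 × $1,895.80 → $787.48
After Purchase 4: 437 on hand, pool $4,528.32 (≈ $10.3623 each)
Total COGS = $1,244.20 + $787.48 = $2,031.68
Ending inventory (cost pool remaining) = $4,528.32
Check: goods available $6,560.00 = COGS $2,031.68 + ending $4,528.32

COGS = $2,031.68; ending inventory = $4,528.32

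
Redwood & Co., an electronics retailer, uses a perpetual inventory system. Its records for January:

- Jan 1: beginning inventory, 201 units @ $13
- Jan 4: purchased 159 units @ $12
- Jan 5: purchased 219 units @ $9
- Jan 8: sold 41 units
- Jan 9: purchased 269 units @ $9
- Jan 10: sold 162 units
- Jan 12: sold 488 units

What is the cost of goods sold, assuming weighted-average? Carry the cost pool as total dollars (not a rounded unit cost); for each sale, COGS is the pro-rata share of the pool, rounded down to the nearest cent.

After Jan 1: 201 on hand, pool $2,613.00 (≈ $13.0000 each)
After Jan 4: 360 on hand, pool $4,521.00 (≈ $12.5583 each)
After Jan 5: 579 on hand, pool $6,492.00 (≈ $11.2124 each)
Jan 8, sell 41: 41/579 × $6,492.00 → $459.70
After Jan 9: 807 on hand, pool $8,453.30 (≈ $10.4750 each)
Jan 10, sell 162: 162/807 × $8,453.30 → $1,696.94
Jan 12, sell 488: 488/645 × $6,756.36 → $5,111.78
Total COGS = $459.70 + $1,696.94 + $5,111.78 = $7,268.42
Ending inventory (cost pool remaining) = $1,644.58
Check: goods available $8,913.00 = COGS $7,268.42 + ending $1,644.58

COGS = $7,268.42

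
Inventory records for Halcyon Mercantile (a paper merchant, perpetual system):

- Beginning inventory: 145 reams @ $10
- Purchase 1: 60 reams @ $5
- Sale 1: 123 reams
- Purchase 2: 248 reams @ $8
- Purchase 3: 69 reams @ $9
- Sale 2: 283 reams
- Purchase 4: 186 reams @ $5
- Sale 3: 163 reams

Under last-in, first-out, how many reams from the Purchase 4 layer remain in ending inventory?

Sale 1 (123) [LIFO — newest first]: 60 @ $5 + 63 @ $10 = $930
Sale 2 (283) [LIFO — newest first]: 69 @ $9 + 214 @ $8 = $2,333
Sale 3 (163) [LIFO — newest first]: 163 @ $5 = $815
Total COGS = $930 + $2,333 + $815 = $4,078
Ending inventory: 82 @ $10 + 34 @ $8 + 23 @ $5 = $1,207

23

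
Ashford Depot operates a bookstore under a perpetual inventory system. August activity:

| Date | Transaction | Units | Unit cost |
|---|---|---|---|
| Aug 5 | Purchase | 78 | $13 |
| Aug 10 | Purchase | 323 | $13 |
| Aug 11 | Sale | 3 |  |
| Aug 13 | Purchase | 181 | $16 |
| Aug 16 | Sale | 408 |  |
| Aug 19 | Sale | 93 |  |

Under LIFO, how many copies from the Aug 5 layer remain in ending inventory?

78

Aug 11, 3 sold [LIFO — newest first]: 3 @ $13 = $39
Aug 16, 408 sold [LIFO — newest first]: 181 @ $16 + 227 @ $13 = $5,847
Aug 19, 93 sold [LIFO — newest first]: 93 @ $13 = $1,209
Total COGS = $39 + $5,847 + $1,209 = $7,095
Ending inventory: 78 @ $13 = $1,014
Check: goods available $8,109 = COGS $7,095 + ending $1,014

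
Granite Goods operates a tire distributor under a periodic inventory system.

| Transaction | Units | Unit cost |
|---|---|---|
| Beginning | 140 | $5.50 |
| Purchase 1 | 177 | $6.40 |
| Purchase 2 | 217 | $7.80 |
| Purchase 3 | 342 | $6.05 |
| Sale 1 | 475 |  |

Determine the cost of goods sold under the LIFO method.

Sale 1 (475) [LIFO — newest first]: 342 @ $6.05 + 133 @ $7.80 = $3,106.50
Ending inventory: 140 @ $5.50 + 177 @ $6.40 + 84 @ $7.80 = $2,558.00
Check: goods available $5,664.50 = COGS $3,106.50 + ending $2,558.00

COGS = $3,106.50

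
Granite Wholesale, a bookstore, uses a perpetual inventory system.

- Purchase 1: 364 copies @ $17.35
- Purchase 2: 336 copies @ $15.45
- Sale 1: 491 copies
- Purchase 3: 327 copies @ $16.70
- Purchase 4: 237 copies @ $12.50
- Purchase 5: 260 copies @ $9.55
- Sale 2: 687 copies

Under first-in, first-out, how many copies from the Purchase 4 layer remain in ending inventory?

86

Sale 1 (491) [FIFO — oldest first]: 364 @ $17.35 + 127 @ $15.45 = $8,277.55
Sale 2 (687) [FIFO — oldest first]: 209 @ $15.45 + 327 @ $16.70 + 151 @ $12.50 = $10,577.45
Total COGS = $8,277.55 + $10,577.45 = $18,855.00
Ending inventory: 86 @ $12.50 + 260 @ $9.55 = $3,558.00
Check: goods available $22,413.00 = COGS $18,855.00 + ending $3,558.00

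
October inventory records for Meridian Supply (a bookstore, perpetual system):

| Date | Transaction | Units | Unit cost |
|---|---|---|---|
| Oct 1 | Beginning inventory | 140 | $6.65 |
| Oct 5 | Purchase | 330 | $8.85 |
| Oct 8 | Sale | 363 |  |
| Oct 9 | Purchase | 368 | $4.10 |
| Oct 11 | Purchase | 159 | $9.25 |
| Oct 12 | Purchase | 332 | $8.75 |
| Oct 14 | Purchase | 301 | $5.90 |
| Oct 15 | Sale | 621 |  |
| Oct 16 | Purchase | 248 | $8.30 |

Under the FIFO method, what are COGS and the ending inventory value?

COGS = $6,710.80; ending inventory = $6,859.55

Oct 8, 363 sold [FIFO — oldest first]: 140 @ $6.65 + 223 @ $8.85 = $2,904.55
Oct 15, 621 sold [FIFO — oldest first]: 107 @ $8.85 + 368 @ $4.10 + 146 @ $9.25 = $3,806.25
Total COGS = $2,904.55 + $3,806.25 = $6,710.80
Ending inventory: 13 @ $9.25 + 332 @ $8.75 + 301 @ $5.90 + 248 @ $8.30 = $6,859.55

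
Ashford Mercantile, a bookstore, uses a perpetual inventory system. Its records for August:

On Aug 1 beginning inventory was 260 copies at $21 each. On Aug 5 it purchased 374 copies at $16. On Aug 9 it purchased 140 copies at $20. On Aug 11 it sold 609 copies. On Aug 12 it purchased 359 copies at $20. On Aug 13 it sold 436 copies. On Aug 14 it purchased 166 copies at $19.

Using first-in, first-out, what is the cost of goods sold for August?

COGS = $19,664

Aug 11, 609 sold [FIFO — oldest first]: 260 @ $21 + 349 @ $16 = $11,044
Aug 13, 436 sold [FIFO — oldest first]: 25 @ $16 + 140 @ $20 + 271 @ $20 = $8,620
Total COGS = $11,044 + $8,620 = $19,664
Ending inventory: 88 @ $20 + 166 @ $19 = $4,914
Check: goods available $24,578 = COGS $19,664 + ending $4,914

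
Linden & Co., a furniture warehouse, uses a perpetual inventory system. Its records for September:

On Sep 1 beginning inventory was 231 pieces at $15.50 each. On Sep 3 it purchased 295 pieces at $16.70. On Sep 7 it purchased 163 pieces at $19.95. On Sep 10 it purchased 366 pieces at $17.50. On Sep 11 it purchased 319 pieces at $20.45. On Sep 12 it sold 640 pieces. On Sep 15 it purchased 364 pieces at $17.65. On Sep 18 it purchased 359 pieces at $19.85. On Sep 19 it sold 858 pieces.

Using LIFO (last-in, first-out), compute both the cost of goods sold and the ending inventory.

Sep 12, 640 sold [LIFO — newest first]: 319 @ $20.45 + 321 @ $17.50 = $12,141.05
Sep 19, 858 sold [LIFO — newest first]: 359 @ $19.85 + 364 @ $17.65 + 45 @ $17.50 + 90 @ $19.95 = $16,133.75
Total COGS = $12,141.05 + $16,133.75 = $28,274.80
Ending inventory: 231 @ $15.50 + 295 @ $16.70 + 73 @ $19.95 = $9,963.35

COGS = $28,274.80; ending inventory = $9,963.35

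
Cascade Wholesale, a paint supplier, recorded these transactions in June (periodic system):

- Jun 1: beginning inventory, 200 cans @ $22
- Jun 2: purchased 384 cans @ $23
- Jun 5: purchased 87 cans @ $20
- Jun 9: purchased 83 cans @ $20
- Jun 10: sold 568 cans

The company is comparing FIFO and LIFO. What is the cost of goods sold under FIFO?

COGS = $12,864

FIFO COGS: 200 @ $22 + 368 @ $23 = $12,864
LIFO COGS: 83 @ $20 + 87 @ $20 + 384 @ $23 + 14 @ $22 = $12,540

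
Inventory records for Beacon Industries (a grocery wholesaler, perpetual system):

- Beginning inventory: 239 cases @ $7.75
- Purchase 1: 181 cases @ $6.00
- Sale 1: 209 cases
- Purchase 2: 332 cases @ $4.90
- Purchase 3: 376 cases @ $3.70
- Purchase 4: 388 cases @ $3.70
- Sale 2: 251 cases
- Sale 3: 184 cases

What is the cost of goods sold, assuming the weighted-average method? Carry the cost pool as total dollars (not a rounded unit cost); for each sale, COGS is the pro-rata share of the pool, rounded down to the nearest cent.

After Beginning: 239 on hand, pool $1,852.25 (≈ $7.7500 each)
After Purchase 1: 420 on hand, pool $2,938.25 (≈ $6.9958 each)
Sale 1, sell 209: 209/420 × $2,938.25 → $1,462.12
After Purchase 2: 543 on hand, pool $3,102.93 (≈ $5.7144 each)
After Purchase 3: 919 on hand, pool $4,494.13 (≈ $4.8902 each)
After Purchase 4: 1307 on hand, pool $5,929.73 (≈ $4.5369 each)
Sale 2, sell 251: 251/1307 × $5,929.73 → $1,138.76
Sale 3, sell 184: 184/1056 × $4,790.97 → $834.79
Total COGS = $1,462.12 + $1,138.76 + $834.79 = $3,435.67
Ending inventory (cost pool remaining) = $3,956.18

COGS = $3,435.67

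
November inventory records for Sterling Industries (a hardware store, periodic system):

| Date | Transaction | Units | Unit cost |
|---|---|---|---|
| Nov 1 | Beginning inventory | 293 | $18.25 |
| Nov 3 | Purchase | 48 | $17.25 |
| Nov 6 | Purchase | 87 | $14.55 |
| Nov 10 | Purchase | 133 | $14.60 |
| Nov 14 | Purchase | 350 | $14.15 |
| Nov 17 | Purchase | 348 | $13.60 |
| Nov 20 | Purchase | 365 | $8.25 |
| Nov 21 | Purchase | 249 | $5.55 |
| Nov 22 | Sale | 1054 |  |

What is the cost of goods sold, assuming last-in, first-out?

Nov 22, 1054 sold [LIFO — newest first]: 249 @ $5.55 + 365 @ $8.25 + 348 @ $13.60 + 92 @ $14.15 = $10,427.80
Ending inventory: 293 @ $18.25 + 48 @ $17.25 + 87 @ $14.55 + 133 @ $14.60 + 258 @ $14.15 = $13,033.60
Check: goods available $23,461.40 = COGS $10,427.80 + ending $13,033.60

COGS = $10,427.80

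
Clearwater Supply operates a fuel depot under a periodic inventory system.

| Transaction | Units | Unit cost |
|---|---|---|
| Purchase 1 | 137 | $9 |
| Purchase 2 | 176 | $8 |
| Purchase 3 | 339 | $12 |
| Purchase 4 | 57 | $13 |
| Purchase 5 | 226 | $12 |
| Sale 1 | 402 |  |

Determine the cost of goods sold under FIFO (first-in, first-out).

Sale 1 (402) [FIFO — oldest first]: 137 @ $9 + 176 @ $8 + 89 @ $12 = $3,709
Ending inventory: 250 @ $12 + 57 @ $13 + 226 @ $12 = $6,453
Check: goods available $10,162 = COGS $3,709 + ending $6,453

COGS = $3,709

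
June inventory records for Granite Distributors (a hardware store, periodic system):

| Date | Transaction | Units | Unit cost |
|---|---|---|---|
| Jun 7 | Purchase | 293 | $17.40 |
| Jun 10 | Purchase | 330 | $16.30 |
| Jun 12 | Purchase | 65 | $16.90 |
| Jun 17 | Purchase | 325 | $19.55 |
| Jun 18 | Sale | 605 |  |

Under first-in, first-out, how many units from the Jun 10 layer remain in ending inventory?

Jun 18, 605 sold [FIFO — oldest first]: 293 @ $17.40 + 312 @ $16.30 = $10,183.80
Ending inventory: 18 @ $16.30 + 65 @ $16.90 + 325 @ $19.55 = $7,745.65

18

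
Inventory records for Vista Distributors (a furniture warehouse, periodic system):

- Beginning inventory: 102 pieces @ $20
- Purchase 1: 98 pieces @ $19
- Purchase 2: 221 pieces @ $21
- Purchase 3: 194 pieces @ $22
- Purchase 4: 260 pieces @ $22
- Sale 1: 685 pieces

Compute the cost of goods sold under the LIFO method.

Sale 1 (685) [LIFO — newest first]: 260 @ $22 + 194 @ $22 + 221 @ $21 + 10 @ $19 = $14,819
Ending inventory: 102 @ $20 + 88 @ $19 = $3,712
Check: goods available $18,531 = COGS $14,819 + ending $3,712

COGS = $14,819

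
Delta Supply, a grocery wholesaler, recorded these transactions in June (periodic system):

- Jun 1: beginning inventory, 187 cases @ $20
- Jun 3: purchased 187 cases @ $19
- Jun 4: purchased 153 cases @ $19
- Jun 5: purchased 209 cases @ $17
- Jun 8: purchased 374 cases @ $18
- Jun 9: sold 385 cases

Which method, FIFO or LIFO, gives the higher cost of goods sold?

FIFO COGS: 187 @ $20 + 187 @ $19 + 11 @ $19 = $7,502
LIFO COGS: 374 @ $18 + 11 @ $17 = $6,919

FIFO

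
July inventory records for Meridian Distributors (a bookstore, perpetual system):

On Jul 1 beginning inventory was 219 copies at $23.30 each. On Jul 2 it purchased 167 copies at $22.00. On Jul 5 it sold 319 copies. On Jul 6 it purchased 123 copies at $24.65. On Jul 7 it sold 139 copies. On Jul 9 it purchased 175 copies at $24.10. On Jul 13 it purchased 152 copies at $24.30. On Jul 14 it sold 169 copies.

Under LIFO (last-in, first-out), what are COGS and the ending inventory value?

Jul 5, 319 sold [LIFO — newest first]: 167 @ $22.00 + 152 @ $23.30 = $7,215.60
Jul 7, 139 sold [LIFO — newest first]: 123 @ $24.65 + 16 @ $23.30 = $3,404.75
Jul 14, 169 sold [LIFO — newest first]: 152 @ $24.30 + 17 @ $24.10 = $4,103.30
Total COGS = $7,215.60 + $3,404.75 + $4,103.30 = $14,723.65
Ending inventory: 51 @ $23.30 + 158 @ $24.10 = $4,996.10

COGS = $14,723.65; ending inventory = $4,996.10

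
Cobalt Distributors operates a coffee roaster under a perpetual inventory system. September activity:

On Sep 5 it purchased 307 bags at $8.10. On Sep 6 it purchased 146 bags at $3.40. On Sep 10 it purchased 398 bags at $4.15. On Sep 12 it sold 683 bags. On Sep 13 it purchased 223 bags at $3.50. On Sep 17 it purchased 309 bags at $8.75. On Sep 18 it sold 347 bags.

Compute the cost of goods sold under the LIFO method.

COGS = $6,110.75

Sep 12, 683 sold [LIFO — newest first]: 398 @ $4.15 + 146 @ $3.40 + 139 @ $8.10 = $3,274.00
Sep 18, 347 sold [LIFO — newest first]: 309 @ $8.75 + 38 @ $3.50 = $2,836.75
Total COGS = $3,274.00 + $2,836.75 = $6,110.75
Ending inventory: 168 @ $8.10 + 185 @ $3.50 = $2,008.30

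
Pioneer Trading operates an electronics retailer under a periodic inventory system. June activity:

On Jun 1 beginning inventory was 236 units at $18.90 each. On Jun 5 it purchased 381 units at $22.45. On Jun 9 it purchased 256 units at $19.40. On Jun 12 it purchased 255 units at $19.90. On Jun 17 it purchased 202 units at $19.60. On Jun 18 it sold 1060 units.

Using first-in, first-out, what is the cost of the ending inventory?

Ending inventory = $5,312.40

Jun 18, 1060 sold [FIFO — oldest first]: 236 @ $18.90 + 381 @ $22.45 + 256 @ $19.40 + 187 @ $19.90 = $21,701.55
Ending inventory: 68 @ $19.90 + 202 @ $19.60 = $5,312.40
Check: goods available $27,013.95 = COGS $21,701.55 + ending $5,312.40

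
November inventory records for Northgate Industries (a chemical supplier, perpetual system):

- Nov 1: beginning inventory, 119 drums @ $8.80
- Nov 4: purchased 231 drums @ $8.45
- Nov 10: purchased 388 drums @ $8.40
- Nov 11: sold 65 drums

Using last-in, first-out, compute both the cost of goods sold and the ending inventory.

Nov 11, 65 sold [LIFO — newest first]: 65 @ $8.40 = $546.00
Ending inventory: 119 @ $8.80 + 231 @ $8.45 + 323 @ $8.40 = $5,712.35

COGS = $546.00; ending inventory = $5,712.35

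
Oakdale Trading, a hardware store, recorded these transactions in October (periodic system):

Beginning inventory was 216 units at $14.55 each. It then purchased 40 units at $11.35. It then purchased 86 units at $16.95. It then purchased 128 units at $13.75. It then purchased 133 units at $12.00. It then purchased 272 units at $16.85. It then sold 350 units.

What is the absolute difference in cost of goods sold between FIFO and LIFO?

$354.70

FIFO COGS: 216 @ $14.55 + 40 @ $11.35 + 86 @ $16.95 + 8 @ $13.75 = $5,164.50
LIFO COGS: 272 @ $16.85 + 78 @ $12.00 = $5,519.20
Difference = |$5,164.50 − $5,519.20| = $354.70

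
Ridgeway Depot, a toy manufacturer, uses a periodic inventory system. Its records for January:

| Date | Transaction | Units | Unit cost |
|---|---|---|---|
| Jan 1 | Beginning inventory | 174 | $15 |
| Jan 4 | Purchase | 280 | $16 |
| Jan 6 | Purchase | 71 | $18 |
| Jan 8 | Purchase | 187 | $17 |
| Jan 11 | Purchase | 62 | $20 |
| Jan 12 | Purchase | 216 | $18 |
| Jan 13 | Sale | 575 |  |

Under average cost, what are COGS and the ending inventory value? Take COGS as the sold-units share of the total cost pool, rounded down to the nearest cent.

COGS = $9,684.97; ending inventory = $6,990.03

Jan 13, sell 575: 575/990 × $16,675.00 → $9,684.97
Ending inventory (cost pool remaining) = $6,990.03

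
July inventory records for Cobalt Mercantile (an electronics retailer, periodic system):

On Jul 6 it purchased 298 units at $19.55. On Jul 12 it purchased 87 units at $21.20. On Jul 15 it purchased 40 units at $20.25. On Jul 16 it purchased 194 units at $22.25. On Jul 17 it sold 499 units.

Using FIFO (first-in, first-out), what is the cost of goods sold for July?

COGS = $10,126.80

Jul 17, 499 sold [FIFO — oldest first]: 298 @ $19.55 + 87 @ $21.20 + 40 @ $20.25 + 74 @ $22.25 = $10,126.80
Ending inventory: 120 @ $22.25 = $2,670.00
Check: goods available $12,796.80 = COGS $10,126.80 + ending $2,670.00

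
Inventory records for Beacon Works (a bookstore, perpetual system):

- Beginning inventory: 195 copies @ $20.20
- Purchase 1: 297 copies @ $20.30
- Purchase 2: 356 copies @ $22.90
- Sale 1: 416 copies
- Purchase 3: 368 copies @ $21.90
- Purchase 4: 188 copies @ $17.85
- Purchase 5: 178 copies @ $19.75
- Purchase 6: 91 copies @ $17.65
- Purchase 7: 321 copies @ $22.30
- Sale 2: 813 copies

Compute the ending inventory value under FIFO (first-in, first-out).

Ending inventory = $15,403.70

Sale 1 (416) [FIFO — oldest first]: 195 @ $20.20 + 221 @ $20.30 = $8,425.30
Sale 2 (813) [FIFO — oldest first]: 76 @ $20.30 + 356 @ $22.90 + 368 @ $21.90 + 13 @ $17.85 = $17,986.45
Total COGS = $8,425.30 + $17,986.45 = $26,411.75
Ending inventory: 175 @ $17.85 + 178 @ $19.75 + 91 @ $17.65 + 321 @ $22.30 = $15,403.70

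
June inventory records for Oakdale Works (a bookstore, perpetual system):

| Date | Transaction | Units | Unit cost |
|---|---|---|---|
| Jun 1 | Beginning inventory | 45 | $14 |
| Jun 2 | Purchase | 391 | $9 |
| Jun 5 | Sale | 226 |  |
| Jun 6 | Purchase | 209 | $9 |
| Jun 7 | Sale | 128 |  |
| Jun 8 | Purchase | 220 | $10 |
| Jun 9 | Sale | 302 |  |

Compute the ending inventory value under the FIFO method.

Jun 5, 226 sold [FIFO — oldest first]: 45 @ $14 + 181 @ $9 = $2,259
Jun 7, 128 sold [FIFO — oldest first]: 128 @ $9 = $1,152
Jun 9, 302 sold [FIFO — oldest first]: 82 @ $9 + 209 @ $9 + 11 @ $10 = $2,729
Total COGS = $2,259 + $1,152 + $2,729 = $6,140
Ending inventory: 209 @ $10 = $2,090
Check: goods available $8,230 = COGS $6,140 + ending $2,090

Ending inventory = $2,090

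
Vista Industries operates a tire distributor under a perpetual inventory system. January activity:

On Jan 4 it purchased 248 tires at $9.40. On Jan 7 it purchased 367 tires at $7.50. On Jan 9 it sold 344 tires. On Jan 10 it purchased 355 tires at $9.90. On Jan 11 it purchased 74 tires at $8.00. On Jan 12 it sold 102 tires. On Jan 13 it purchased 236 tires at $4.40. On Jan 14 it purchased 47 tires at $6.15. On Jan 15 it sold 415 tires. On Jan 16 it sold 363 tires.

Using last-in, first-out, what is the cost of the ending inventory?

Jan 9, 344 sold [LIFO — newest first]: 344 @ $7.50 = $2,580.00
Jan 12, 102 sold [LIFO — newest first]: 74 @ $8.00 + 28 @ $9.90 = $869.20
Jan 15, 415 sold [LIFO — newest first]: 47 @ $6.15 + 236 @ $4.40 + 132 @ $9.90 = $2,634.25
Jan 16, 363 sold [LIFO — newest first]: 195 @ $9.90 + 23 @ $7.50 + 145 @ $9.40 = $3,466.00
Total COGS = $2,580.00 + $869.20 + $2,634.25 + $3,466.00 = $9,549.45
Ending inventory: 103 @ $9.40 = $968.20
Check: goods available $10,517.65 = COGS $9,549.45 + ending $968.20

Ending inventory = $968.20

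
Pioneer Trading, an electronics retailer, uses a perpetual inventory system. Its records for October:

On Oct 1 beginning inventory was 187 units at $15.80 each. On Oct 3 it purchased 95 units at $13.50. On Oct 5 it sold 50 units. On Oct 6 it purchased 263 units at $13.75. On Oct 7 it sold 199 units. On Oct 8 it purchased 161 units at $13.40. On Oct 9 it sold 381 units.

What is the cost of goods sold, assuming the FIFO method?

Oct 5, 50 sold [FIFO — oldest first]: 50 @ $15.80 = $790.00
Oct 7, 199 sold [FIFO — oldest first]: 137 @ $15.80 + 62 @ $13.50 = $3,001.60
Oct 9, 381 sold [FIFO — oldest first]: 33 @ $13.50 + 263 @ $13.75 + 85 @ $13.40 = $5,200.75
Total COGS = $790.00 + $3,001.60 + $5,200.75 = $8,992.35
Ending inventory: 76 @ $13.40 = $1,018.40
Check: goods available $10,010.75 = COGS $8,992.35 + ending $1,018.40

COGS = $8,992.35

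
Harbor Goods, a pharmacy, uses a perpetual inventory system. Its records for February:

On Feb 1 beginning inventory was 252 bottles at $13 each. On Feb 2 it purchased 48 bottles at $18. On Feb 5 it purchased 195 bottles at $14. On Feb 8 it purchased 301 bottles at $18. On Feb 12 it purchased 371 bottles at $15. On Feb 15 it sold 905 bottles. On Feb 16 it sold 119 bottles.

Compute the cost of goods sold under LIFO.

COGS = $15,994

Feb 15, 905 sold [LIFO — newest first]: 371 @ $15 + 301 @ $18 + 195 @ $14 + 38 @ $18 = $14,397
Feb 16, 119 sold [LIFO — newest first]: 10 @ $18 + 109 @ $13 = $1,597
Total COGS = $14,397 + $1,597 = $15,994
Ending inventory: 143 @ $13 = $1,859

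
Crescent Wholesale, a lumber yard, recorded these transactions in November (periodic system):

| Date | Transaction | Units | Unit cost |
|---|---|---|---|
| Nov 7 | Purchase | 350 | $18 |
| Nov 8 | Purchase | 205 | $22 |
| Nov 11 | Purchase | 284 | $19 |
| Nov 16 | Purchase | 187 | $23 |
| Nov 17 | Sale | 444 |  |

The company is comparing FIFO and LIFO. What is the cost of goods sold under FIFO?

COGS = $8,368

FIFO COGS: 350 @ $18 + 94 @ $22 = $8,368
LIFO COGS: 187 @ $23 + 257 @ $19 = $9,184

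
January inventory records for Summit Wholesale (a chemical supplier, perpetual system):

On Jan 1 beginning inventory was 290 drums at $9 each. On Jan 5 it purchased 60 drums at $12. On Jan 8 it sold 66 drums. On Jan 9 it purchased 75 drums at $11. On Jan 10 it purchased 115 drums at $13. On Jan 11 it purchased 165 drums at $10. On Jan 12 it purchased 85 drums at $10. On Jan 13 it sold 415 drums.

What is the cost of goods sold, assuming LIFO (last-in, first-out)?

COGS = $5,319

Jan 8, 66 sold [LIFO — newest first]: 60 @ $12 + 6 @ $9 = $774
Jan 13, 415 sold [LIFO — newest first]: 85 @ $10 + 165 @ $10 + 115 @ $13 + 50 @ $11 = $4,545
Total COGS = $774 + $4,545 = $5,319
Ending inventory: 284 @ $9 + 25 @ $11 = $2,831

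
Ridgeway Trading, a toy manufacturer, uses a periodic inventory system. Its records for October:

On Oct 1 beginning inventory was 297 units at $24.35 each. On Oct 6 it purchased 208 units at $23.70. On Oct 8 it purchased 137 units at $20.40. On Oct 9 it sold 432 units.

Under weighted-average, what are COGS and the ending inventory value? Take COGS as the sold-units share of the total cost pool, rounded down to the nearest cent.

COGS = $10,064.08; ending inventory = $4,892.27

Oct 9, sell 432: 432/642 × $14,956.35 → $10,064.08
Ending inventory (cost pool remaining) = $4,892.27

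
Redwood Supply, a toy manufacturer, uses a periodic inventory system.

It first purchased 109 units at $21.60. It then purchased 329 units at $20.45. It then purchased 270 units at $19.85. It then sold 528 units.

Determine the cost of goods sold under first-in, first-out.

Sale 1 (528) [FIFO — oldest first]: 109 @ $21.60 + 329 @ $20.45 + 90 @ $19.85 = $10,868.95
Ending inventory: 180 @ $19.85 = $3,573.00

COGS = $10,868.95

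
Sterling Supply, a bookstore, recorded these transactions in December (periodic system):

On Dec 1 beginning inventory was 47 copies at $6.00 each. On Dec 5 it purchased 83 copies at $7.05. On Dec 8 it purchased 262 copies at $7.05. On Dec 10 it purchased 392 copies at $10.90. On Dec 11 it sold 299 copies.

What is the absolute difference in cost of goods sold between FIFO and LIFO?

FIFO COGS: 47 @ $6.00 + 83 @ $7.05 + 169 @ $7.05 = $2,058.60
LIFO COGS: 299 @ $10.90 = $3,259.10
Difference = |$2,058.60 − $3,259.10| = $1,200.50

$1,200.50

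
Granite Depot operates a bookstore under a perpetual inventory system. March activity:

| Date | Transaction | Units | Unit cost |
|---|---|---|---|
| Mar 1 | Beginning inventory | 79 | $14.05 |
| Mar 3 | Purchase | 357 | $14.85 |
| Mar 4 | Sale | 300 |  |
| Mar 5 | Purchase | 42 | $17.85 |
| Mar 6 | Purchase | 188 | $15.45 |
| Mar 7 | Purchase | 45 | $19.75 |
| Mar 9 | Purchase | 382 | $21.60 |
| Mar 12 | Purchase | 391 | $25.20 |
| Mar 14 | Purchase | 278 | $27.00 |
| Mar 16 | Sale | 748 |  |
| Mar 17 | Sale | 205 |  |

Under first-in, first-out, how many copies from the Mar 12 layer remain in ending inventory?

231

Mar 4, 300 sold [FIFO — oldest first]: 79 @ $14.05 + 221 @ $14.85 = $4,391.80
Mar 16, 748 sold [FIFO — oldest first]: 136 @ $14.85 + 42 @ $17.85 + 188 @ $15.45 + 45 @ $19.75 + 337 @ $21.60 = $13,841.85
Mar 17, 205 sold [FIFO — oldest first]: 45 @ $21.60 + 160 @ $25.20 = $5,004.00
Total COGS = $4,391.80 + $13,841.85 + $5,004.00 = $23,237.65
Ending inventory: 231 @ $25.20 + 278 @ $27.00 = $13,327.20
Check: goods available $36,564.85 = COGS $23,237.65 + ending $13,327.20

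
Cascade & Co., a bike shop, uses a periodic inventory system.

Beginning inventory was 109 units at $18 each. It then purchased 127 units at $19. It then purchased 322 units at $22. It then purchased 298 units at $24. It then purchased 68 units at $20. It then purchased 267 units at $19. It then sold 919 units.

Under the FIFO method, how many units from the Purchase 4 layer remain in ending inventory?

5

Sale 1 (919) [FIFO — oldest first]: 109 @ $18 + 127 @ $19 + 322 @ $22 + 298 @ $24 + 63 @ $20 = $19,871
Ending inventory: 5 @ $20 + 267 @ $19 = $5,173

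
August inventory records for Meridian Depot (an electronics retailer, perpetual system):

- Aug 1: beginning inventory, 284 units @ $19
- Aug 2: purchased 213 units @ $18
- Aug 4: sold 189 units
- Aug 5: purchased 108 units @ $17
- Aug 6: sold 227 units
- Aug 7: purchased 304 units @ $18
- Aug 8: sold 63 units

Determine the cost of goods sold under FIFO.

COGS = $8,906

Aug 4, 189 sold [FIFO — oldest first]: 189 @ $19 = $3,591
Aug 6, 227 sold [FIFO — oldest first]: 95 @ $19 + 132 @ $18 = $4,181
Aug 8, 63 sold [FIFO — oldest first]: 63 @ $18 = $1,134
Total COGS = $3,591 + $4,181 + $1,134 = $8,906
Ending inventory: 18 @ $18 + 108 @ $17 + 304 @ $18 = $7,632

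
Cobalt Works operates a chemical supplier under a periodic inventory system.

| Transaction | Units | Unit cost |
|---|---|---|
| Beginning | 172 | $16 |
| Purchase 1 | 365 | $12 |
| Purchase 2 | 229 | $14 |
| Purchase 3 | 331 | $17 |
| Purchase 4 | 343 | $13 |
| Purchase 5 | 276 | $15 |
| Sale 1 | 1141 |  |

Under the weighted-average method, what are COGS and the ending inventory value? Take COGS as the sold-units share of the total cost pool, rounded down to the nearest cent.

Sale 1, sell 1141: 1141/1716 × $24,564.00 → $16,333.05
Ending inventory (cost pool remaining) = $8,230.95

COGS = $16,333.05; ending inventory = $8,230.95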